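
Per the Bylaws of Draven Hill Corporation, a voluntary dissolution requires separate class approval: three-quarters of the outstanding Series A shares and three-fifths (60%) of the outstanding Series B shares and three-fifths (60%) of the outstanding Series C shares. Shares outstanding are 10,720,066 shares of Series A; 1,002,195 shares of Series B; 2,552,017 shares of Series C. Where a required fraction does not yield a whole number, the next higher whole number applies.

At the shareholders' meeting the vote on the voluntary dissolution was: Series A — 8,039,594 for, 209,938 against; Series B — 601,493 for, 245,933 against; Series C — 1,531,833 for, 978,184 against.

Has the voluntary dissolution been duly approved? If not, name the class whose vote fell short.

Not approved — the Series A shares did not give the required vote.

Series A: 3/4 of 10720066 = 8040049.50, rounded up to 8040050; 8,040,050 required, 8,039,594 in favor — not approved.
Series B: 3/5 of 1002195 = 601317; 601,317 required, 601,493 in favor — approved.
Series C: 3/5 of 2552017 = 1531210.20, rounded up to 1531211; 1,531,211 required, 1,531,833 in favor — approved.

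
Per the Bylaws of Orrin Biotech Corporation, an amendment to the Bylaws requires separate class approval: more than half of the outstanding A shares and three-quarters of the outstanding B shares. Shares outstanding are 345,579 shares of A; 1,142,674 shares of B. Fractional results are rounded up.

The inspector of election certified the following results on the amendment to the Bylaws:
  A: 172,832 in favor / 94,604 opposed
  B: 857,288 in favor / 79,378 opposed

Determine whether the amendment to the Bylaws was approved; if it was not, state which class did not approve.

Approved — every class gave the required vote.

A: a majority of 345579 is 172790; 172,790 required, 172,832 in favor — approved.
B: 3/4 of 1142674 = 857005.50, rounded up to 857006; 857,006 required, 857,288 in favor — approved.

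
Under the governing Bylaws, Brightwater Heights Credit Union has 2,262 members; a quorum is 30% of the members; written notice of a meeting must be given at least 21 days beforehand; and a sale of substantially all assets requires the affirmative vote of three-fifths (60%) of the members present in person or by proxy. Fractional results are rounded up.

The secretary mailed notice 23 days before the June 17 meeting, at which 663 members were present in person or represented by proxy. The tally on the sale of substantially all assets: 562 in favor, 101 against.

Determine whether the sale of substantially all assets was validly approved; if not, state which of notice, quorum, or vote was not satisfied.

Notice: 23 days given; 21 required. Satisfied.
Quorum: 30% of 2,262 = 678.60, rounded up to 679; 663 present. Not satisfied.
Vote: requires three-fifths of those present (663); 3/5 of 663 = 397.80, rounded up to 398, so 398 needed; 562 in favor. Satisfied.

Invalid — quorum requirement not satisfied.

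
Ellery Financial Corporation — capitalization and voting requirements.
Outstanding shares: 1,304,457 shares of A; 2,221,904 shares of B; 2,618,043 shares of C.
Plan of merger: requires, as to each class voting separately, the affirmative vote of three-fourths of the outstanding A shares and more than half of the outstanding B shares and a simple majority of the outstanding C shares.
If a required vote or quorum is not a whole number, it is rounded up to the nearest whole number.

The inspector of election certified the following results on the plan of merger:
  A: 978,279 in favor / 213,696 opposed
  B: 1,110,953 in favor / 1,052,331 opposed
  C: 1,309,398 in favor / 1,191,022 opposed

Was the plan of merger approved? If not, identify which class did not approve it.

A: 3/4 of 1304457 = 978342.75, rounded up to 978343; 978,343 required, 978,279 in favor — not approved.
B: a majority of 2221904 is 1110953; 1,110,953 required, 1,110,953 in favor — approved.
C: a majority of 2618043 is 1309022; 1,309,022 required, 1,309,398 in favor — approved.

Not approved — the A shares did not give the required vote.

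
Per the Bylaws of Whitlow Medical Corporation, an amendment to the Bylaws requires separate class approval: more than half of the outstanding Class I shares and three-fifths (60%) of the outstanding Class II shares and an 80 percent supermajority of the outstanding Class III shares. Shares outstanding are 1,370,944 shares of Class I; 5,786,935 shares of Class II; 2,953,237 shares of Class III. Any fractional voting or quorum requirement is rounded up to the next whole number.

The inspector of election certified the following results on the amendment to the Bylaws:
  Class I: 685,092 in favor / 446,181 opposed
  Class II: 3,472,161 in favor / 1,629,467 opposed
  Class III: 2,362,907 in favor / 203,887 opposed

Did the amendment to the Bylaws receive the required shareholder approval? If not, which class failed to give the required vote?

Not approved — the Class I shares did not give the required vote.

Class I: a majority of 1370944 is 685473; 685,473 required, 685,092 in favor — not approved.
Class II: 3/5 of 5786935 = 3472161; 3,472,161 required, 3,472,161 in favor — approved.
Class III: 4/5 of 2953237 = 2362589.60, rounded up to 2362590; 2,362,590 required, 2,362,907 in favor — approved.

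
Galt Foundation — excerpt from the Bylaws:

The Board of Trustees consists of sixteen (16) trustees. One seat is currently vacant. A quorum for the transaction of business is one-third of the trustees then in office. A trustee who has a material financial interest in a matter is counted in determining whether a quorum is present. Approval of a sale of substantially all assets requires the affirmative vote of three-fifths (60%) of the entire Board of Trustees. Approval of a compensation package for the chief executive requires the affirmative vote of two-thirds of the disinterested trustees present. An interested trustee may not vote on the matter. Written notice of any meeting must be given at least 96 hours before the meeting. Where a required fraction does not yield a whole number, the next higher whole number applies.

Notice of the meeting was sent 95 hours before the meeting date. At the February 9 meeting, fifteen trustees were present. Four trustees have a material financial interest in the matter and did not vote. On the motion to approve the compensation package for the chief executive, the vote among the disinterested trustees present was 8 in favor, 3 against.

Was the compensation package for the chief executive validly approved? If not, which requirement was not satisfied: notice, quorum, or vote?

Notice: 95 hours given; 96 required (95 < 96). Not satisfied.
Quorum: 15 present (interested trustees count toward quorum); quorum is 5. Satisfied.
Vote: the compensation package for the chief executive requires two-thirds of the disinterested trustees present (15 − 4 = 11). 2/3 of 11 = 7.33, rounded up to 8, so 8 affirmative votes are needed; 8 voted in favor. Satisfied.

Invalid — notice requirement not satisfied.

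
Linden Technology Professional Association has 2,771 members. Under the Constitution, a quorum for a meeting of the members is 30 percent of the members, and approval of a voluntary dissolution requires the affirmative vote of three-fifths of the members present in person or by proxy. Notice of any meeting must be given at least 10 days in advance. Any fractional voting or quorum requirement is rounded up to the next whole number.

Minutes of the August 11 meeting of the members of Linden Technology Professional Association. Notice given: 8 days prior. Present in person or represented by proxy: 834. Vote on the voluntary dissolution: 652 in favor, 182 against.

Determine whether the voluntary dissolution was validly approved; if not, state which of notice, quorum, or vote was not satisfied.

Invalid — notice requirement not satisfied.

Notice: 8 days given; 10 required. Not satisfied.
Quorum: 30% of 2,771 = 831.30, rounded up to 832; 834 present. Satisfied.
Vote: requires three-fifths of those present (834); 3/5 of 834 = 500.40, rounded up to 501, so 501 needed; 652 in favor. Satisfied.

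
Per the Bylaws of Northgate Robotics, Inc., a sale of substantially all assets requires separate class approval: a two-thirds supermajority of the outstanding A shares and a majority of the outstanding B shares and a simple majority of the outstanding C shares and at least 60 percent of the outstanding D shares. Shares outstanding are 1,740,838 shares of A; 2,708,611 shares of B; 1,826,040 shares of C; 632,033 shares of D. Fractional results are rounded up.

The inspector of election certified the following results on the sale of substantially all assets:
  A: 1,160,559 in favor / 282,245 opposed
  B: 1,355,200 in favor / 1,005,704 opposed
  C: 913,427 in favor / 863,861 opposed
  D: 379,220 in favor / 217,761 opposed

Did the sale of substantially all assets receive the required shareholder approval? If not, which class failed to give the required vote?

Approved — every class gave the required vote.

A: 2/3 of 1740838 = 1160558.67, rounded up to 1160559; 1,160,559 required, 1,160,559 in favor — approved.
B: a majority of 2708611 is 1354306; 1,354,306 required, 1,355,200 in favor — approved.
C: a majority of 1826040 is 913021; 913,021 required, 913,427 in favor — approved.
D: 3/5 of 632033 = 379219.80, rounded up to 379220; 379,220 required, 379,220 in favor — approved.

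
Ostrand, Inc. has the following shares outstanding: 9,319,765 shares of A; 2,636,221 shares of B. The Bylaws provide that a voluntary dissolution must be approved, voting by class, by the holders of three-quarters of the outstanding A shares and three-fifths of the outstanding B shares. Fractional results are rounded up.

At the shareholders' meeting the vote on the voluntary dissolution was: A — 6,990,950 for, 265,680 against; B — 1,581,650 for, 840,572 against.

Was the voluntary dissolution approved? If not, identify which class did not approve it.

Not approved — the B shares did not give the required vote.

A: 3/4 of 9319765 = 6989823.75, rounded up to 6989824; 6,989,824 required, 6,990,950 in favor — approved.
B: 3/5 of 2636221 = 1581732.60, rounded up to 1581733; 1,581,733 required, 1,581,650 in favor — not approved.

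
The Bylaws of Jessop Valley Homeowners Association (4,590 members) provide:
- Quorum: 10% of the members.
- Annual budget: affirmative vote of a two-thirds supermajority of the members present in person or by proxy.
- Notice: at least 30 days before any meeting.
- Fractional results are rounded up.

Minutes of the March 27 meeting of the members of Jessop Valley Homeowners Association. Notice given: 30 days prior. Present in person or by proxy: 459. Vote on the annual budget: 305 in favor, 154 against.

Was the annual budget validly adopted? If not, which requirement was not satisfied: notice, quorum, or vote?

Notice: 30 days given; 30 required. Satisfied.
Quorum: 10% of 4,590 = 459; 459 present. Satisfied.
Vote: requires two-thirds of those present (459); 2/3 of 459 = 306, so 306 needed; 305 in favor. Not satisfied.

Invalid — vote requirement not satisfied.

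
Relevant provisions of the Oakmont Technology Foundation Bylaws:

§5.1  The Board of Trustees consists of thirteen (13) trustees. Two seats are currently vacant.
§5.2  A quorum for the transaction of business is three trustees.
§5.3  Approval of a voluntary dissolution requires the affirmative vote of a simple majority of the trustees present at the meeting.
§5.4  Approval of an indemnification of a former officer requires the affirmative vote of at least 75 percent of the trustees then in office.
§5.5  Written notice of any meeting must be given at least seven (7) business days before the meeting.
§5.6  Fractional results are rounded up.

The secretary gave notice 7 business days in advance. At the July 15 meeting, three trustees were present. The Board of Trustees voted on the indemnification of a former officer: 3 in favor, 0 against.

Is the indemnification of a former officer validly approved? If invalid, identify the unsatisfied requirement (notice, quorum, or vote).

Notice: 7 business days given; 7 required (7 ≥ 7). Satisfied.
Quorum: 3 present; quorum is 3. Satisfied.
Vote: the indemnification of a former officer requires three-fourths of the trustees then in office (11). 3/4 of 11 = 8.25, rounded up to 9, so 9 affirmative votes are needed; 3 voted in favor. Not satisfied.

Invalid — vote requirement not satisfied.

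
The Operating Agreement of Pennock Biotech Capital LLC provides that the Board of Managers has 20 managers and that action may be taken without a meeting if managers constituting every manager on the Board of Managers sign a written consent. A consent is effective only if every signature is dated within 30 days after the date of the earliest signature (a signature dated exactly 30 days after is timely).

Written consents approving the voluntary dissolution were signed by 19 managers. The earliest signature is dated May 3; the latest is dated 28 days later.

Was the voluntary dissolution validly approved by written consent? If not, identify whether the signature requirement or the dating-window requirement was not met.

Not effective — insufficient signatures.

Signatures required: all of 20 — unanimous means all 20, so 20 needed; 19 signed. Insufficient.
Dating window: the latest signature is 28 days after the earliest; the limit is 30 days. Within the window.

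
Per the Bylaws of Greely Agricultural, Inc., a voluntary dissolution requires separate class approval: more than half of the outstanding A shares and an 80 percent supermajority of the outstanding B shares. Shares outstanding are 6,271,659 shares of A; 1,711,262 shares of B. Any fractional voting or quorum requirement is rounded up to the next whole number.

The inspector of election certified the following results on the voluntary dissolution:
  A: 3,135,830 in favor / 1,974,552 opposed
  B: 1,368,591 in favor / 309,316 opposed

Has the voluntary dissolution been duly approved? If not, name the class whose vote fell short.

A: a majority of 6271659 is 3135830; 3,135,830 required, 3,135,830 in favor — approved.
B: 4/5 of 1711262 = 1369009.60, rounded up to 1369010; 1,369,010 required, 1,368,591 in favor — not approved.

Not approved — the B shares did not give the required vote.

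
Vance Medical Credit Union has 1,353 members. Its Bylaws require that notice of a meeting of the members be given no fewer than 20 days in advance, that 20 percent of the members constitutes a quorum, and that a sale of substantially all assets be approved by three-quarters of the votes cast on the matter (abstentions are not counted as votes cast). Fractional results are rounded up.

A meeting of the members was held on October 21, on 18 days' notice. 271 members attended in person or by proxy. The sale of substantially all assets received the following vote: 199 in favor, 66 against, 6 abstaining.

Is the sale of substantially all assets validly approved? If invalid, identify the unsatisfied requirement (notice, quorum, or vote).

Invalid — notice requirement not satisfied.

Notice: 18 days given; 20 required. Not satisfied.
Quorum: 20% of 1,353 = 270.60, rounded up to 271; 271 present. Satisfied.
Vote: requires three-fourths of the votes cast (271 − 6 abstaining = 265); 3/4 of 265 = 198.75, rounded up to 199, so 199 needed; 199 in favor. Satisfied.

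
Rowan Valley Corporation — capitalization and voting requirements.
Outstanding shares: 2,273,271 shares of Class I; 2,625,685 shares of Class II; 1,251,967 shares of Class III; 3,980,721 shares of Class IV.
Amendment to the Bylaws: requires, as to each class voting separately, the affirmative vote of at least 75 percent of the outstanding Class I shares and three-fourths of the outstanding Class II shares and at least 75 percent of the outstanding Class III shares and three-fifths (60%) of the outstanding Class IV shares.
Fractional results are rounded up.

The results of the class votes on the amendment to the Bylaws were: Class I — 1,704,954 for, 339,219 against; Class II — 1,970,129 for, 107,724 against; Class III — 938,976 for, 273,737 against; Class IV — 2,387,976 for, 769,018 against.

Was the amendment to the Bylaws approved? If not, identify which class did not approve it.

Class I: 3/4 of 2273271 = 1704953.25, rounded up to 1704954; 1,704,954 required, 1,704,954 in favor — approved.
Class II: 3/4 of 2625685 = 1969263.75, rounded up to 1969264; 1,969,264 required, 1,970,129 in favor — approved.
Class III: 3/4 of 1251967 = 938975.25, rounded up to 938976; 938,976 required, 938,976 in favor — approved.
Class IV: 3/5 of 3980721 = 2388432.60, rounded up to 2388433; 2,388,433 required, 2,387,976 in favor — not approved.

Not approved — the Class IV shares did not give the required vote.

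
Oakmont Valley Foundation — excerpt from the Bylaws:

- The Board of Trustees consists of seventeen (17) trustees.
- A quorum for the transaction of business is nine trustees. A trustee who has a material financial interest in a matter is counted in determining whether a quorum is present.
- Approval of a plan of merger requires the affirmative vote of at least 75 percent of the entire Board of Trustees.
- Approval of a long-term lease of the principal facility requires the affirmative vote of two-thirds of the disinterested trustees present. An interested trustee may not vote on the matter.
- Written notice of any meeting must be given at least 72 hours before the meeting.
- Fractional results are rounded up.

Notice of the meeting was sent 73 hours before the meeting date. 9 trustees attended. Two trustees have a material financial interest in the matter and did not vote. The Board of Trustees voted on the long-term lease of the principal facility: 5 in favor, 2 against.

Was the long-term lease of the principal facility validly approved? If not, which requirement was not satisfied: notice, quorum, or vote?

Valid — all requirements satisfied.

Notice: 73 hours given; 72 required (73 ≥ 72). Satisfied.
Quorum: 9 present (interested trustees count toward quorum); quorum is 9. Satisfied.
Vote: the long-term lease of the principal facility requires two-thirds of the disinterested trustees present (9 − 2 = 7). 2/3 of 7 = 4.67, rounded up to 5, so 5 affirmative votes are needed; 5 voted in favor. Satisfied.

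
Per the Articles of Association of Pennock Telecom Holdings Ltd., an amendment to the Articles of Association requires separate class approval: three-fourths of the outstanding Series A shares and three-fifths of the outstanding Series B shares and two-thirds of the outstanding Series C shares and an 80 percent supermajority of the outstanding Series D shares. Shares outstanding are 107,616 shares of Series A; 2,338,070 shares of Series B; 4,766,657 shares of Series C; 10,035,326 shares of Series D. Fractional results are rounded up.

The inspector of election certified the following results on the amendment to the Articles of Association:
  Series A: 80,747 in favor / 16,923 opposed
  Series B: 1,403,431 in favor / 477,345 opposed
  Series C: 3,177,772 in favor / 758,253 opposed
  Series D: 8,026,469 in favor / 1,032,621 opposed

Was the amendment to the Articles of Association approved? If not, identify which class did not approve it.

Not approved — the Series D shares did not give the required vote.

Series A: 3/4 of 107616 = 80712; 80,712 required, 80,747 in favor — approved.
Series B: 3/5 of 2338070 = 1402842; 1,402,842 required, 1,403,431 in favor — approved.
Series C: 2/3 of 4766657 = 3177771.33, rounded up to 3177772; 3,177,772 required, 3,177,772 in favor — approved.
Series D: 4/5 of 10035326 = 8028260.80, rounded up to 8028261; 8,028,261 required, 8,026,469 in favor — not approved.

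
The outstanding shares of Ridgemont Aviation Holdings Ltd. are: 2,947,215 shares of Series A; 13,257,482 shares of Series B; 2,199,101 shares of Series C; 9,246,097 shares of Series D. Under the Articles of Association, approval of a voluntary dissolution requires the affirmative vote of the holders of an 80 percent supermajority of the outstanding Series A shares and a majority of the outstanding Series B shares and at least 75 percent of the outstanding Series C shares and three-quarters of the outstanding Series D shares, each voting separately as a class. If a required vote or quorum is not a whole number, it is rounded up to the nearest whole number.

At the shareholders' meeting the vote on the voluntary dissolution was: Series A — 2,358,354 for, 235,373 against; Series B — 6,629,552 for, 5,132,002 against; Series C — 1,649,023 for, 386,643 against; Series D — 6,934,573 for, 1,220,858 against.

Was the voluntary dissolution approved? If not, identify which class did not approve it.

Series A: 4/5 of 2947215 = 2357772; 2,357,772 required, 2,358,354 in favor — approved.
Series B: a majority of 13257482 is 6628742; 6,628,742 required, 6,629,552 in favor — approved.
Series C: 3/4 of 2199101 = 1649325.75, rounded up to 1649326; 1,649,326 required, 1,649,023 in favor — not approved.
Series D: 3/4 of 9246097 = 6934572.75, rounded up to 6934573; 6,934,573 required, 6,934,573 in favor — approved.

Not approved — the Series C shares did not give the required vote.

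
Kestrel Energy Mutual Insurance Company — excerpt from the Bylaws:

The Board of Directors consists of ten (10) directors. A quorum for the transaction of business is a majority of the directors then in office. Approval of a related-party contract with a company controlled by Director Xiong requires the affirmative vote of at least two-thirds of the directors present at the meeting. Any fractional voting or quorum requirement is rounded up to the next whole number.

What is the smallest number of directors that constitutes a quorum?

A majority of 10 is 6.

6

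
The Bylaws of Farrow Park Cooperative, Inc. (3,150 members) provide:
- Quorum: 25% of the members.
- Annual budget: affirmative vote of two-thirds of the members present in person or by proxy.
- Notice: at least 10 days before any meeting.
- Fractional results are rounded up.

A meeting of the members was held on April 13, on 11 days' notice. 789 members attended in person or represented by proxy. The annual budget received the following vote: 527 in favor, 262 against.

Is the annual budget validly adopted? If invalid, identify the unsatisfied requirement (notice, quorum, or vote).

Notice: 11 days given; 10 required. Satisfied.
Quorum: 25% of 3,150 = 787.50, rounded up to 788; 789 present. Satisfied.
Vote: requires two-thirds of those present (789); 2/3 of 789 = 526, so 526 needed; 527 in favor. Satisfied.

Valid — all requirements satisfied.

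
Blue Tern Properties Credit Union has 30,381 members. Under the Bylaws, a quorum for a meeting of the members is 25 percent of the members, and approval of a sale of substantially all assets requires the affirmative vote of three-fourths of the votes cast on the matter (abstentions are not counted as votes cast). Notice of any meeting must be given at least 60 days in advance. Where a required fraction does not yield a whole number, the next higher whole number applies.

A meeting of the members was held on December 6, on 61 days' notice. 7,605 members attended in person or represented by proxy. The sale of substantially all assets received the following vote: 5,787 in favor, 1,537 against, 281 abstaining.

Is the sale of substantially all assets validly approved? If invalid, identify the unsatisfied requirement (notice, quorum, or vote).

Notice: 61 days given; 60 required. Satisfied.
Quorum: 25% of 30,381 = 7,595.25, rounded up to 7,596; 7,605 present. Satisfied.
Vote: requires three-fourths of the votes cast (7,605 − 281 abstaining = 7,324); 3/4 of 7324 = 5493, so 5,493 needed; 5,787 in favor. Satisfied.

Valid — all requirements satisfied.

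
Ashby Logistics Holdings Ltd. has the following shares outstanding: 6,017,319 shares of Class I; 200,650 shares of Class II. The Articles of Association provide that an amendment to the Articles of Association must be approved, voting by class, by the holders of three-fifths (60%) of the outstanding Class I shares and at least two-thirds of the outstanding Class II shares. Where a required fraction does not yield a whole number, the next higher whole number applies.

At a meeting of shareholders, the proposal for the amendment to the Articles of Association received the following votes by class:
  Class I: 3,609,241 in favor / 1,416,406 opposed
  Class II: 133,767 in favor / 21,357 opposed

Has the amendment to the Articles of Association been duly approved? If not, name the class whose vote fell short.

Not approved — the Class I shares did not give the required vote.

Class I: 3/5 of 6017319 = 3610391.40, rounded up to 3610392; 3,610,392 required, 3,609,241 in favor — not approved.
Class II: 2/3 of 200650 = 133766.67, rounded up to 133767; 133,767 required, 133,767 in favor — approved.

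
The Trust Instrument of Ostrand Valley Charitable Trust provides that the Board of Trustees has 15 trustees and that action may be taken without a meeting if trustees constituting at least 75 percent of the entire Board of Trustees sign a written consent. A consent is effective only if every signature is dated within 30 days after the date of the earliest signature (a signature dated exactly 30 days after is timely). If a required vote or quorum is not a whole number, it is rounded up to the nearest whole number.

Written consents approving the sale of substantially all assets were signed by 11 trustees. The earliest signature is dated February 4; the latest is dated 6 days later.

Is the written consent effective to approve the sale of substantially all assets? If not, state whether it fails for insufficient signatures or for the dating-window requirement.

Not effective — insufficient signatures.

Signatures required: at least 75 percent of 15 — 3/4 of 15 = 11.25, rounded up to 12, so 12 needed; 11 signed. Insufficient.
Dating window: the latest signature is 6 days after the earliest; the limit is 30 days. Within the window.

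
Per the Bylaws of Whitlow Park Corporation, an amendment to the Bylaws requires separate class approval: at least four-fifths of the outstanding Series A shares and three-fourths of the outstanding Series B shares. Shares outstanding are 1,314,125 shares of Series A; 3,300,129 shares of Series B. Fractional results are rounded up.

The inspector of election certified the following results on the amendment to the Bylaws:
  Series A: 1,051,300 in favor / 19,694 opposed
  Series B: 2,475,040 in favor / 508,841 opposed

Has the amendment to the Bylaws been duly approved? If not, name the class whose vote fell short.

Series A: 4/5 of 1314125 = 1051300; 1,051,300 required, 1,051,300 in favor — approved.
Series B: 3/4 of 3300129 = 2475096.75, rounded up to 2475097; 2,475,097 required, 2,475,040 in favor — not approved.

Not approved — the Series B shares did not give the required vote.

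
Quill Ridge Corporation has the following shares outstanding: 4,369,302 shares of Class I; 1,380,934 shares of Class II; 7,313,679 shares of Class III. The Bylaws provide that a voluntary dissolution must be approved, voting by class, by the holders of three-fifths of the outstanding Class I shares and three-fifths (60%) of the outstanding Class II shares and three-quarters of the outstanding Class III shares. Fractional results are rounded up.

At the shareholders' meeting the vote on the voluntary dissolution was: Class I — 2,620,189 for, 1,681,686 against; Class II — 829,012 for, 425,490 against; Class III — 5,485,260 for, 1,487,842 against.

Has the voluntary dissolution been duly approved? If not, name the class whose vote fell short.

Class I: 3/5 of 4369302 = 2621581.20, rounded up to 2621582; 2,621,582 required, 2,620,189 in favor — not approved.
Class II: 3/5 of 1380934 = 828560.40, rounded up to 828561; 828,561 required, 829,012 in favor — approved.
Class III: 3/4 of 7313679 = 5485259.25, rounded up to 5485260; 5,485,260 required, 5,485,260 in favor — approved.

Not approved — the Class I shares did not give the required vote.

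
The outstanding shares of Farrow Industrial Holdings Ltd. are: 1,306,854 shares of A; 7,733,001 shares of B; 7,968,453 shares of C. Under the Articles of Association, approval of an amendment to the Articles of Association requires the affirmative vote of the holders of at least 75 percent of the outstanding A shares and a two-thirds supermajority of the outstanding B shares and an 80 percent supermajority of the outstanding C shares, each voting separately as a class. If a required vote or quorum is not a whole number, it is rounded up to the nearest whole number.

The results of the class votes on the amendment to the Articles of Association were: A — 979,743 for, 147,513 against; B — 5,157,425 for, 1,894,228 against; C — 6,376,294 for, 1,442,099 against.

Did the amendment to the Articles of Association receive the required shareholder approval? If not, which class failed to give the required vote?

Not approved — the A shares did not give the required vote.

A: 3/4 of 1306854 = 980140.50, rounded up to 980141; 980,141 required, 979,743 in favor — not approved.
B: 2/3 of 7733001 = 5155334; 5,155,334 required, 5,157,425 in favor — approved.
C: 4/5 of 7968453 = 6374762.40, rounded up to 6374763; 6,374,763 required, 6,376,294 in favor — approved.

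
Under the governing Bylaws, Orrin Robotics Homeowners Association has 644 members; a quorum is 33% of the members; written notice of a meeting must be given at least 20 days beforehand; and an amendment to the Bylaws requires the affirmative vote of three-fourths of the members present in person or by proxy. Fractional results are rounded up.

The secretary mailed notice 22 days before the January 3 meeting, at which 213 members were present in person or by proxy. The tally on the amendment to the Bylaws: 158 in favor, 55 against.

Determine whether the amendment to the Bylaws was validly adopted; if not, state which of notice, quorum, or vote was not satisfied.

Invalid — vote requirement not satisfied.

Notice: 22 days given; 20 required. Satisfied.
Quorum: 33% of 644 = 212.52, rounded up to 213; 213 present. Satisfied.
Vote: requires three-fourths of those present (213); 3/4 of 213 = 159.75, rounded up to 160, so 160 needed; 158 in favor. Not satisfied.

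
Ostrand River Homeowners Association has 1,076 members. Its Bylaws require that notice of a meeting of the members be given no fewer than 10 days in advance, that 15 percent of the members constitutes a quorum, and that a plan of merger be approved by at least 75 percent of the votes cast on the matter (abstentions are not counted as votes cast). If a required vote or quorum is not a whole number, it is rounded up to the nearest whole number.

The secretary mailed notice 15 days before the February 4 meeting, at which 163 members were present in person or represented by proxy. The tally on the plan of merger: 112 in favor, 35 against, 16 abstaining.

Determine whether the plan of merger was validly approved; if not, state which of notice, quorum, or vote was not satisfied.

Valid — all requirements satisfied.

Notice: 15 days given; 10 required. Satisfied.
Quorum: 15% of 1,076 = 161.40, rounded up to 162; 163 present. Satisfied.
Vote: requires three-fourths of the votes cast (163 − 16 abstaining = 147); 3/4 of 147 = 110.25, rounded up to 111, so 111 needed; 112 in favor. Satisfied.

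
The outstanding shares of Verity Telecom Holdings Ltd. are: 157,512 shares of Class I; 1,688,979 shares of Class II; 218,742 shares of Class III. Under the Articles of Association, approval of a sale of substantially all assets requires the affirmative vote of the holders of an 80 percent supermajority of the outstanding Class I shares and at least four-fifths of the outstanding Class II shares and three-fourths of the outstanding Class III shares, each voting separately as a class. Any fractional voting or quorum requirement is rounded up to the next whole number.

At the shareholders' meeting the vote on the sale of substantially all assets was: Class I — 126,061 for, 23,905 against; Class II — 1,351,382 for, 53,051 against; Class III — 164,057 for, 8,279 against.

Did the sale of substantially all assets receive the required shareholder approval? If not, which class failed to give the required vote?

Approved — every class gave the required vote.

Class I: 4/5 of 157512 = 126009.60, rounded up to 126010; 126,010 required, 126,061 in favor — approved.
Class II: 4/5 of 1688979 = 1351183.20, rounded up to 1351184; 1,351,184 required, 1,351,382 in favor — approved.
Class III: 3/4 of 218742 = 164056.50, rounded up to 164057; 164,057 required, 164,057 in favor — approved.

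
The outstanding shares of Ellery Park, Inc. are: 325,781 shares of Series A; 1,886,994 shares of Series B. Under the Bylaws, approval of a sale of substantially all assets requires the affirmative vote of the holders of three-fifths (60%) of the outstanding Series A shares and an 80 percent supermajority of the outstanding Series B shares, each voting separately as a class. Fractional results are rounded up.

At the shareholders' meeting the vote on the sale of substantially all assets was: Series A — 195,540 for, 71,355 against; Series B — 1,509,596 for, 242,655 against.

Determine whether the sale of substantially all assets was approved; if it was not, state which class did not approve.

Approved — every class gave the required vote.

Series A: 3/5 of 325781 = 195468.60, rounded up to 195469; 195,469 required, 195,540 in favor — approved.
Series B: 4/5 of 1886994 = 1509595.20, rounded up to 1509596; 1,509,596 required, 1,509,596 in favor — approved.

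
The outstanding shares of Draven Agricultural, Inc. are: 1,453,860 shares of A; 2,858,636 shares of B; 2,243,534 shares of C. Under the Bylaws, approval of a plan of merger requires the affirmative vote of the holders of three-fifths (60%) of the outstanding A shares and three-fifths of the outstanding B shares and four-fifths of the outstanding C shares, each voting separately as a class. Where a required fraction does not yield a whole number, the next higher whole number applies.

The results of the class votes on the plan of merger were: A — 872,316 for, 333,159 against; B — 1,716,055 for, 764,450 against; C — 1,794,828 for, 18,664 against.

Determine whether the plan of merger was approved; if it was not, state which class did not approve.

A: 3/5 of 1453860 = 872316; 872,316 required, 872,316 in favor — approved.
B: 3/5 of 2858636 = 1715181.60, rounded up to 1715182; 1,715,182 required, 1,716,055 in favor — approved.
C: 4/5 of 2243534 = 1794827.20, rounded up to 1794828; 1,794,828 required, 1,794,828 in favor — approved.

Approved — every class gave the required vote.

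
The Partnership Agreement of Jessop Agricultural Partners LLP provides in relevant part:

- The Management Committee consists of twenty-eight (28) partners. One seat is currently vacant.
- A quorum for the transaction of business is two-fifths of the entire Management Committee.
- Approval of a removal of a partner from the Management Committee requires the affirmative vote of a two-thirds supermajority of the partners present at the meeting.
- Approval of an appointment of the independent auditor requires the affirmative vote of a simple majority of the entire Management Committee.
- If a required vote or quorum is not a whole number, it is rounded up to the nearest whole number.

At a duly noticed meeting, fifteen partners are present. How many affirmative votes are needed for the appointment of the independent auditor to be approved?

The appointment of the independent auditor requires a majority of the entire Management Committee (28).
A majority of 28 is 15.

15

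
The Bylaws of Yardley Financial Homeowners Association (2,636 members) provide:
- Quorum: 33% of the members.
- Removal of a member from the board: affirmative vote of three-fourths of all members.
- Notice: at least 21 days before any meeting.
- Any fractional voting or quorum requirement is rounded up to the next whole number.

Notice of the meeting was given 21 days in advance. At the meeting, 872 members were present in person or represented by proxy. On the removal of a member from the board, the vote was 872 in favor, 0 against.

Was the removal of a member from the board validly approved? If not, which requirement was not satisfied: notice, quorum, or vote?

Invalid — vote requirement not satisfied.

Notice: 21 days given; 21 required. Satisfied.
Quorum: 33% of 2,636 = 869.88, rounded up to 870; 872 present. Satisfied.
Vote: requires three-fourths of all members (2,636); 3/4 of 2636 = 1977, so 1,977 needed; 872 in favor. Not satisfied.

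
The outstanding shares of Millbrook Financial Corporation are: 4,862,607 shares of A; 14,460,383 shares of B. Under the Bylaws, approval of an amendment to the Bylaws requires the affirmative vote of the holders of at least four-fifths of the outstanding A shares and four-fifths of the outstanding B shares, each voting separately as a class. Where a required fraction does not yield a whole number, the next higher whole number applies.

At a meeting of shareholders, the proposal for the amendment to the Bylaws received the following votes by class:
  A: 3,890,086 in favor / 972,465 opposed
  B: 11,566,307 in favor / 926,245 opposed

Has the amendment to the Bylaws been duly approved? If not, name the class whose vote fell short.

A: 4/5 of 4862607 = 3890085.60, rounded up to 3890086; 3,890,086 required, 3,890,086 in favor — approved.
B: 4/5 of 14460383 = 11568306.40, rounded up to 11568307; 11,568,307 required, 11,566,307 in favor — not approved.

Not approved — the B shares did not give the required vote.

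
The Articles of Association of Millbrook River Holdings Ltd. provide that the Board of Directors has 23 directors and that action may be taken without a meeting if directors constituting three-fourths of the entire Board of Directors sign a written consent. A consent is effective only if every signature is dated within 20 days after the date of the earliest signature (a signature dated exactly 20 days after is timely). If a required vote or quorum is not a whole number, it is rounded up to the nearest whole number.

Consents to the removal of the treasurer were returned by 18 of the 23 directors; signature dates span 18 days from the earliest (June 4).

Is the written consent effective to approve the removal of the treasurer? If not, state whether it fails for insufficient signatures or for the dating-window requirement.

Effective — both the signature and dating-window requirements are satisfied.

Signatures required: three-fourths of 23 — 3/4 of 23 = 17.25, rounded up to 18, so 18 needed; 18 signed. Sufficient.
Dating window: the latest signature is 18 days after the earliest; the limit is 20 days. Within the window.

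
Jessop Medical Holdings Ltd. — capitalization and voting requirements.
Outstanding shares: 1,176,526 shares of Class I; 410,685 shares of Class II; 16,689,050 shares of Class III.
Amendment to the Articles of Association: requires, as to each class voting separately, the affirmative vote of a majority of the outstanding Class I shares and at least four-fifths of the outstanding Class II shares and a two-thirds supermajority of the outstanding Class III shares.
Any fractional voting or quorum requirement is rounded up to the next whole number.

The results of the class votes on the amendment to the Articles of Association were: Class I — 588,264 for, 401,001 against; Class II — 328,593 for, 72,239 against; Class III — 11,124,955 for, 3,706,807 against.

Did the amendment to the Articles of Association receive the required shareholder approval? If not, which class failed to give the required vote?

Class I: a majority of 1176526 is 588264; 588,264 required, 588,264 in favor — approved.
Class II: 4/5 of 410685 = 328548; 328,548 required, 328,593 in favor — approved.
Class III: 2/3 of 16689050 = 11126033.33, rounded up to 11126034; 11,126,034 required, 11,124,955 in favor — not approved.

Not approved — the Class III shares did not give the required vote.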